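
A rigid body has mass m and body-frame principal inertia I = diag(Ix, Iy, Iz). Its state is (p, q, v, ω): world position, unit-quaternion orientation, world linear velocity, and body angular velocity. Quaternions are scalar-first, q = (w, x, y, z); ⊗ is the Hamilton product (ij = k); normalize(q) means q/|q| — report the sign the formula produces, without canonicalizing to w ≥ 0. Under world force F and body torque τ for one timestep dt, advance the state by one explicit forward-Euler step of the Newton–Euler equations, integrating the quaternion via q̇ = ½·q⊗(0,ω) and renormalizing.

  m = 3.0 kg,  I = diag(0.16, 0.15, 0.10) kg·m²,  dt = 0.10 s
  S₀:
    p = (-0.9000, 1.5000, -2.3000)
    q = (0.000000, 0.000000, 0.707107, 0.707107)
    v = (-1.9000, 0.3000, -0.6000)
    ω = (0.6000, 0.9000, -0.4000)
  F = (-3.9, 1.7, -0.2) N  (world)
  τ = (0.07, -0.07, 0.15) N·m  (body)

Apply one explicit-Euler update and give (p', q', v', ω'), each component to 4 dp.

ω×(Iω) gyroscopic = (0.0180, -0.0144, -0.0054)
α = I⁻¹(τ − ω×Iω) = (0.3250, -0.3707, 1.5540)
ω' = ω + α·dt = (0.6325, 0.8629, -0.2446)
2q̇ = q⊗(0,ω) = (-0.3535535, -0.9192391, 0.4242642, -0.4242642)
q + ½dt·q⊗(0,ω), renormalized = (-0.0176, -0.0459, 0.7271, 0.6848)
p + v·dt = (-1.0900, 1.5300, -2.3600)
v' = v + a·dt = (-2.0300, 0.3567, -0.6067)

p' = (-1.0900, 1.5300, -2.3600)
q' = (-0.0176, -0.0459, 0.7271, 0.6848)
v' = (-2.0300, 0.3567, -0.6067)
ω' = (0.6325, 0.8629, -0.2446)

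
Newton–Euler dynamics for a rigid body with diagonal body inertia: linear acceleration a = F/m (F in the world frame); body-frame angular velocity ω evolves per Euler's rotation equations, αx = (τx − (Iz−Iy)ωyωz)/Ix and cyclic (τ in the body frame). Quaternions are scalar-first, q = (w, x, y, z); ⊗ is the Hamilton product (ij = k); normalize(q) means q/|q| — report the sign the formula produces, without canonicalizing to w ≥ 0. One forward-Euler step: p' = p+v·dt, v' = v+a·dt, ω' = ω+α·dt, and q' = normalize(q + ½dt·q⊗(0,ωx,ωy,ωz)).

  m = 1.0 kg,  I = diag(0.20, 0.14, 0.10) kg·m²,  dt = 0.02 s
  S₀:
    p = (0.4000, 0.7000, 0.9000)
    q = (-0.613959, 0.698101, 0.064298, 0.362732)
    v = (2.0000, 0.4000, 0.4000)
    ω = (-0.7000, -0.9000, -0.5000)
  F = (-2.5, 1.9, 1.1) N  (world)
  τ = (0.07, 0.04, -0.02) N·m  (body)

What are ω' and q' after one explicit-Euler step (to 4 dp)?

precession coupling ω×(Iω) = (-0.0180, 0.0350, -0.0378)
(τ − ω×Iω)/I = (0.4400, 0.0357, 0.1780)
ω' = ω + α·dt = (-0.6912, -0.8993, -0.4964)
Hamilton product q⊗(0,ω) = (0.7279049, 0.7240811, 0.6477012, -0.2763028)
q + ½dt·q⊗(0,ω), renormalized = (-0.6066, 0.7053, 0.0708, 0.3599)

ω' = (-0.6912, -0.8993, -0.4964)
q' = (-0.6066, 0.7053, 0.0708, 0.3599)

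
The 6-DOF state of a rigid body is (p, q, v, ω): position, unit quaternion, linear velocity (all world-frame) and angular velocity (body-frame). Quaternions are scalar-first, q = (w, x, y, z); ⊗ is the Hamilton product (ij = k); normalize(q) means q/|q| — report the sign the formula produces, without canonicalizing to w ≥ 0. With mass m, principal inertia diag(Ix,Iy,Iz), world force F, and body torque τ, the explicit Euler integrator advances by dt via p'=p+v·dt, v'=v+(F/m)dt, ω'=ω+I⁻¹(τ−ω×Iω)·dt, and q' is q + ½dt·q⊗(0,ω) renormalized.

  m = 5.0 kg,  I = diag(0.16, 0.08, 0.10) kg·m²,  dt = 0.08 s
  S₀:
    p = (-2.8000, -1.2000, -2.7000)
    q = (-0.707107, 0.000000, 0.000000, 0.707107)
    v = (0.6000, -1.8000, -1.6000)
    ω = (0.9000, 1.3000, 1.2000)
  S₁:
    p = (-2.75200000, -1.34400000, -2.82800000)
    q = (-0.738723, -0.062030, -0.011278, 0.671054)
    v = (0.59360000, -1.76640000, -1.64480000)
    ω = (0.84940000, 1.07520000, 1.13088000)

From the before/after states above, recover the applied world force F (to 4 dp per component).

Δv = v₁−v₀ = (-0.00640000, 0.03360000, -0.04480000)
m·(v₁−v₀)/dt = (-0.4000, 2.1000, -2.8000)

F = (-0.4000, 2.1000, -2.8000)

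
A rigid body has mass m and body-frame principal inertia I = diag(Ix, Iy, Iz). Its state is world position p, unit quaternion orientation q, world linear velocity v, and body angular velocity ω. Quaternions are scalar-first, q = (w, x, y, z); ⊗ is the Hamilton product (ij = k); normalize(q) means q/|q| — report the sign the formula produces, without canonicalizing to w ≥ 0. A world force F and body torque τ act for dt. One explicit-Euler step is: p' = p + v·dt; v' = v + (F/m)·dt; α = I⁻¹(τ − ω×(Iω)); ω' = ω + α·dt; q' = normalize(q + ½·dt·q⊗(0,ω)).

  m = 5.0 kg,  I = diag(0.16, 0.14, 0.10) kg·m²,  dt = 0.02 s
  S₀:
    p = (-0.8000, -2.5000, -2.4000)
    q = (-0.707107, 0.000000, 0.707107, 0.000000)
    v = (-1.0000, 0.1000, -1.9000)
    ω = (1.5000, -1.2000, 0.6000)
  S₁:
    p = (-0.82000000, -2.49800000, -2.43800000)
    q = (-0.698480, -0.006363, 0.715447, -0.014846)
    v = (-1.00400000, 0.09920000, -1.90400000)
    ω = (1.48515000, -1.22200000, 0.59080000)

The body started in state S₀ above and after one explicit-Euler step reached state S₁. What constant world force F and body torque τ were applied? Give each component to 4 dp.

F = (-1.0000, -0.2000, -1.0000)
τ = (-0.0900, -0.1000, -0.0100)

velocity change Δv = (-0.00400000, -0.00080000, -0.00400000)
m·(v₁−v₀)/dt = (-1.0000, -0.2000, -1.0000)
Δω = ω₁−ω₀ = (-0.01485000, -0.02200000, -0.00920000)
gyro term ω₀×Iω₀ = (0.0288, 0.0540, 0.0360)
τ = I·(Δω/dt) + ω₀×(Iω₀) = (-0.0900, -0.1000, -0.0100)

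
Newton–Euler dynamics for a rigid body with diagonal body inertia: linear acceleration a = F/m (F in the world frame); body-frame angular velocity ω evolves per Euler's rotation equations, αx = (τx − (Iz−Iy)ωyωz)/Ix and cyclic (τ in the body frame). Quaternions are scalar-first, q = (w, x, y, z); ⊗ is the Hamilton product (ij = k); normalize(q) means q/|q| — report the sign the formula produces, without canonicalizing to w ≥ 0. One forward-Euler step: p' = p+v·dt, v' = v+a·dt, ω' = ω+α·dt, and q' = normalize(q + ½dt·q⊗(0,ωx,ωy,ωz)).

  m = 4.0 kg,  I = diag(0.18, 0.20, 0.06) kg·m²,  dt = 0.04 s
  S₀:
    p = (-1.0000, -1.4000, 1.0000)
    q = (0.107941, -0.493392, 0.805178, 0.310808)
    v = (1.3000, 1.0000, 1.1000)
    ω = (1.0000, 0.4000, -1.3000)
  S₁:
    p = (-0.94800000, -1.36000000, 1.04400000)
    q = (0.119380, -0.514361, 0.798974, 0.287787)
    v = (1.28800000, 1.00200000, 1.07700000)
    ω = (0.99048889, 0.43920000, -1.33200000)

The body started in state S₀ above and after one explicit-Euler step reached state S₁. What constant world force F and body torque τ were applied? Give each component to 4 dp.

v₁ − v₀ = (-0.01200000, 0.00200000, -0.02300000)
m·(v₁−v₀)/dt = (-1.2000, 0.2000, -2.3000)
ω₁ − ω₀ = (-0.00951111, 0.03920000, -0.03200000)
gyro term ω₀×Iω₀ = (0.0728, -0.1560, 0.0080)
τ = I·(Δω/dt) + ω₀×(Iω₀) = (0.0300, 0.0400, -0.0400)

F = (-1.2000, 0.2000, -2.3000)
τ = (0.0300, 0.0400, -0.0400)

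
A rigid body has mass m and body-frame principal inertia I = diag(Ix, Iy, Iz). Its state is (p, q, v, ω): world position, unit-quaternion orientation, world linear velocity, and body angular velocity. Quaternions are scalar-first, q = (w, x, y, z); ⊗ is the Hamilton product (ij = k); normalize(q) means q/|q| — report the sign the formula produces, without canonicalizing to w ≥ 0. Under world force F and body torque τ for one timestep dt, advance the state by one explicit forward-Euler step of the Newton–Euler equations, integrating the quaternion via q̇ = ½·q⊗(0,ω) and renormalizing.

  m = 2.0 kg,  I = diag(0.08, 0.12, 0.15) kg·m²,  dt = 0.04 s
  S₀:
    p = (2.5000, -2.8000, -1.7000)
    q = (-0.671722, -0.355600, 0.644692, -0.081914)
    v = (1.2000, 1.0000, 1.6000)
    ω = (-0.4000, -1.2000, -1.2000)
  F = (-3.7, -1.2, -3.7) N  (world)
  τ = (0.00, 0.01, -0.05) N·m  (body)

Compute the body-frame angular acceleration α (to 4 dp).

precession coupling ω×(Iω) = (0.0432, -0.0336, 0.0192)
(τ − ω×Iω)/I = (-0.5400, 0.3633, -0.4613)

α = (-0.5400, 0.3633, -0.4613)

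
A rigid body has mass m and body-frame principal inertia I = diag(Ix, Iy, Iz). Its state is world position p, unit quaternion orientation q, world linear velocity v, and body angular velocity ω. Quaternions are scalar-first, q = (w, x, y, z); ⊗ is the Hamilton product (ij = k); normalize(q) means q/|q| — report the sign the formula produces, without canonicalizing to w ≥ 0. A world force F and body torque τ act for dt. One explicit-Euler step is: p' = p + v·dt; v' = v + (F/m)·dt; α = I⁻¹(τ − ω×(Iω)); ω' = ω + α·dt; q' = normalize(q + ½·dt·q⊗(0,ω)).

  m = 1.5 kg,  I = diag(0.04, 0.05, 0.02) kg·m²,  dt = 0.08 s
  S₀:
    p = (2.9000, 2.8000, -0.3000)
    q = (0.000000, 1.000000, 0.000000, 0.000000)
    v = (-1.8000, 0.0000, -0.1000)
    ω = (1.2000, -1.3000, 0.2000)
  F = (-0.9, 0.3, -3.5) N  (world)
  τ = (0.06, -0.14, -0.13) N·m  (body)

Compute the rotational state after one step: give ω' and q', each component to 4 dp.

ω' = (1.3044, -1.5317, -0.2576)
q' = (-0.0479, 0.9975, -0.0080, -0.0519)

angular accel α = (1.3050, -2.8960, -5.7200)
new body rate ω' = (1.3044, -1.5317, -0.2576)
q⊗(0,ω) = (-1.2000000, 0.0000000, -0.2000000, -1.3000000)
q' = normalize(q + ½dt·q⊗(0,ω)) = (-0.0479, 0.9975, -0.0080, -0.0519)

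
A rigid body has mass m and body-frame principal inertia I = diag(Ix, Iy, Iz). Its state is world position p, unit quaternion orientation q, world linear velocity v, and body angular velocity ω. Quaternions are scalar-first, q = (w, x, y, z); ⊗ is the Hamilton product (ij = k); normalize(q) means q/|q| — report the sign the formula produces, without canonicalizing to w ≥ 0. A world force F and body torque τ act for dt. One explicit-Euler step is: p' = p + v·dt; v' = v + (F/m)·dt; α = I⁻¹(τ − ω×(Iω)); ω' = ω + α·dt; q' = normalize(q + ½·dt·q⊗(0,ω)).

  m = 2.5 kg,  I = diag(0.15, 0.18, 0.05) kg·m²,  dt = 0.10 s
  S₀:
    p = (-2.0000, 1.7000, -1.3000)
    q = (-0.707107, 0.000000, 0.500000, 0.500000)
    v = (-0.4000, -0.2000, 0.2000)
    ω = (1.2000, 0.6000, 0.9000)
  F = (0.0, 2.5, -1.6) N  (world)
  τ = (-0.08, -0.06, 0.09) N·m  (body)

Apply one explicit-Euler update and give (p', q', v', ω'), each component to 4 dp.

a = F/m = (0.0000, 1.0000, -0.6400)
p' = p + v·dt = (-2.0400, 1.6800, -1.2800)
v' = v + a·dt = (-0.4000, -0.1000, 0.1360)
(τ − ω×Iω)/I = (-0.0653, -0.9333, 1.3680)
ω' = ω + α·dt = (1.1935, 0.5067, 1.0368)
q⊗(0,ω) = (-0.7500000, -0.6985284, 0.1757358, -1.2363963)
updated quaternion q' = (-0.7422, -0.0348, 0.5071, 0.4368)

p' = (-2.0400, 1.6800, -1.2800)
q' = (-0.7422, -0.0348, 0.5071, 0.4368)
v' = (-0.4000, -0.1000, 0.1360)
ω' = (1.1935, 0.5067, 1.0368)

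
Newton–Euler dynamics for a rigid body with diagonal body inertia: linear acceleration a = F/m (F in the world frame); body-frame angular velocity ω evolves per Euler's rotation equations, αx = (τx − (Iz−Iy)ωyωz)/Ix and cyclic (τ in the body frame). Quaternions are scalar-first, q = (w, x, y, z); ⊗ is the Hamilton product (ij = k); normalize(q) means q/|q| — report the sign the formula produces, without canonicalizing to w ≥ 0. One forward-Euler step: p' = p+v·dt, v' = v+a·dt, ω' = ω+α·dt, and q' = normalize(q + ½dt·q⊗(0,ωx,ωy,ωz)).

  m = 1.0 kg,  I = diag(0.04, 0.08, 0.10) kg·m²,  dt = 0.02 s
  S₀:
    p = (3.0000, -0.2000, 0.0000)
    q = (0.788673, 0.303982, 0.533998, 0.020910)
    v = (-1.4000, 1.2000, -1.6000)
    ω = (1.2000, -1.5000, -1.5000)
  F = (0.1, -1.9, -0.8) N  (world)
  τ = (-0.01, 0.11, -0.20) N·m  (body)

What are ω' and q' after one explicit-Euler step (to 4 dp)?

ω×(Iω) gyroscopic = (0.0450, 0.1080, -0.0720)
angular accel α = (-1.3750, 0.0250, -1.2800)
new body rate ω' = (1.1725, -1.4995, -1.5256)
2q̇ = q⊗(0,ω) = (0.4675836, 0.1767756, -0.7019445, -2.2797801)
q' = normalize(q + ½dt·q⊗(0,ω)) = (0.7931, 0.3057, 0.5268, -0.0019)

ω' = (1.1725, -1.4995, -1.5256)
q' = (0.7931, 0.3057, 0.5268, -0.0019)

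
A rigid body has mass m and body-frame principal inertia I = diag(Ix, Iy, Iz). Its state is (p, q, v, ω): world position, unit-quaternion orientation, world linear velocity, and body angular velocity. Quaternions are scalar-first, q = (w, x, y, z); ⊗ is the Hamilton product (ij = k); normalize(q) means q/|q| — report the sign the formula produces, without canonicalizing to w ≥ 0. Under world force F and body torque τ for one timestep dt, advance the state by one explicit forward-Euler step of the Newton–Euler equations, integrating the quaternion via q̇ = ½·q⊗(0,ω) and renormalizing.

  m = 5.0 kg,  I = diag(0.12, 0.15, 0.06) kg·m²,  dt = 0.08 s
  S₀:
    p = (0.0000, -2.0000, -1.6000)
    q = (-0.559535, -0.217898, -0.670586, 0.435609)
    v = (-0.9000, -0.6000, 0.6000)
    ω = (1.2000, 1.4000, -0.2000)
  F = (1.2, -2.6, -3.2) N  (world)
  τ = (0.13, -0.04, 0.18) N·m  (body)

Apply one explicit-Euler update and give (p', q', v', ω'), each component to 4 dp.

p + v·dt = (-0.0720, -2.0480, -1.5520)
v + (F/m)dt = (-0.8808, -0.6416, 0.5488)
(τ − ω×Iω)/I = (0.8733, -0.1707, 2.1600)
ω' = ω + α·dt = (1.2699, 1.3863, -0.0272)
2q̇ = q⊗(0,ω) = (1.2874198, -1.1471774, -0.3041978, 0.6115530)
q + ½dt·q⊗(0,ω), renormalized = (-0.5066, -0.2631, -0.6809, 0.4588)

p' = (-0.0720, -2.0480, -1.5520)
q' = (-0.5066, -0.2631, -0.6809, 0.4588)
v' = (-0.8808, -0.6416, 0.5488)
ω' = (1.2699, 1.3863, -0.0272)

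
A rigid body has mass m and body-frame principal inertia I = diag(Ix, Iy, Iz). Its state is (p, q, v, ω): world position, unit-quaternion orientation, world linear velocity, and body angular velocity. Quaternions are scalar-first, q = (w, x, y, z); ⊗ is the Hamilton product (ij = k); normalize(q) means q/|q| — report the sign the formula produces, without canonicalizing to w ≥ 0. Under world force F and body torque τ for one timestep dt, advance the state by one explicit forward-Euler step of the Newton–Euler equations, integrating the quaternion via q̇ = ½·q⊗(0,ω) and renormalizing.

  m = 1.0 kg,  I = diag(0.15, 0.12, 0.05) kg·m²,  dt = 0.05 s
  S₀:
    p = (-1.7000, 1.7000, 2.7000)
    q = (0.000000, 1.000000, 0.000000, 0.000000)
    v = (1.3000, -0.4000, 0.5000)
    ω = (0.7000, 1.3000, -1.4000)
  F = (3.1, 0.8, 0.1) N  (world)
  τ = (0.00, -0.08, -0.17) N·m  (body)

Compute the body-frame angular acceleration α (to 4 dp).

α = (-0.8493, 0.1500, -2.8540)

gyro term ω×Iω = (0.1274, -0.0980, -0.0273)
(τ − ω×Iω)/I = (-0.8493, 0.1500, -2.8540)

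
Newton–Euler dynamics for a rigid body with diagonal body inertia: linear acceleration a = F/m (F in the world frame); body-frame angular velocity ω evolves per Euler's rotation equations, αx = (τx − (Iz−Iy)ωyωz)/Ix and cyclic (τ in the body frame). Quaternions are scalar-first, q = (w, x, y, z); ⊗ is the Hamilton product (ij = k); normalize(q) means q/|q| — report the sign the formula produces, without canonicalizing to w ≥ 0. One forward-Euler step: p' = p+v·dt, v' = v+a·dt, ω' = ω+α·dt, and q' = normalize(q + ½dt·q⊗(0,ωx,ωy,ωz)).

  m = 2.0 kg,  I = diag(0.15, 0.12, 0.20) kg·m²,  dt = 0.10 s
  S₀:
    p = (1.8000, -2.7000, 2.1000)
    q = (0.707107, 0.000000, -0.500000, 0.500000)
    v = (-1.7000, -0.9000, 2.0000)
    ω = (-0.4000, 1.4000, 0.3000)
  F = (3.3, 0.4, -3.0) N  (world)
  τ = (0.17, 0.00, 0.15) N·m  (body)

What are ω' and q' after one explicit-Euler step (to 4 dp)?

ω' = (-0.3091, 1.3950, 0.3666)
q' = (0.7326, -0.0565, -0.4592, 0.4992)

gyro term ω×Iω = (0.0336, 0.0060, 0.0168)
angular accel α = (0.9093, -0.0500, 0.6660)
ω + α·dt = (-0.3091, 1.3950, 0.3666)
Hamilton product q⊗(0,ω) = (0.5500000, -1.1328428, 0.7899498, 0.0121321)
q' = normalize(q + ½dt·q⊗(0,ω)) = (0.7326, -0.0565, -0.4592, 0.4992)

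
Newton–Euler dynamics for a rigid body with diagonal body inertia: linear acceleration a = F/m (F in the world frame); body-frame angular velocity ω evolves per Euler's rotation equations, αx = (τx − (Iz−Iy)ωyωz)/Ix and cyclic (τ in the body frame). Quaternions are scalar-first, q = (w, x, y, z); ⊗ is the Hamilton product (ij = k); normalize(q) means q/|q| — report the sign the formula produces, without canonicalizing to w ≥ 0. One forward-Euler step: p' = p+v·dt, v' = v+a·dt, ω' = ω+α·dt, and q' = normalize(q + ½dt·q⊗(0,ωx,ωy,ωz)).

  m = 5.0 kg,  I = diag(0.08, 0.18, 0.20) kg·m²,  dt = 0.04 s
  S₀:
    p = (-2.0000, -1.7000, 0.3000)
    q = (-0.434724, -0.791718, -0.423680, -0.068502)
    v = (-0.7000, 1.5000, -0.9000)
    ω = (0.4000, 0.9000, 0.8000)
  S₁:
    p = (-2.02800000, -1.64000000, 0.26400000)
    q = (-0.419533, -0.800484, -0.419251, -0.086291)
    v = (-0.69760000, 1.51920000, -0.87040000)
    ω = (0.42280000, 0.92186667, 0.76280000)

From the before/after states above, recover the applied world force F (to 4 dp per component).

v₁ − v₀ = (0.00240000, 0.01920000, 0.02960000)
applied force F = (0.3000, 2.4000, 3.7000)

F = (0.3000, 2.4000, 3.7000)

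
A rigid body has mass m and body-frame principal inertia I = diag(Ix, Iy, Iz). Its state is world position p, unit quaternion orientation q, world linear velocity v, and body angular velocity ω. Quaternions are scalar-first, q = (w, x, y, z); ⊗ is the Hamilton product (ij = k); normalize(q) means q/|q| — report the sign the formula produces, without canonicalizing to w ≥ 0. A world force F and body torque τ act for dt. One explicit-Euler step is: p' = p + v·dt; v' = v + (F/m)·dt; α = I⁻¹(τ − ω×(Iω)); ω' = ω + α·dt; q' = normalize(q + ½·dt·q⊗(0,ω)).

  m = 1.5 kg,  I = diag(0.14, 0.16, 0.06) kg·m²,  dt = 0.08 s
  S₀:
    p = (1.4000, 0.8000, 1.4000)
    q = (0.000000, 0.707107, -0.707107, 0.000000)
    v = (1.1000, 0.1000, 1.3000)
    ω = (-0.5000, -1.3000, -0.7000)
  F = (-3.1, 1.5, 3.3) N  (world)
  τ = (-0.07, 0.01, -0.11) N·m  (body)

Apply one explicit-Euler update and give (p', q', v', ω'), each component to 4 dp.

ω×(Iω) gyroscopic = (-0.0910, 0.0280, 0.0130)
angular accel α = (0.1500, -0.1125, -2.0500)
ω + α·dt = (-0.4880, -1.3090, -0.8640)
2q̇ = q⊗(0,ω) = (-0.5656856, 0.4949749, 0.4949749, -1.2727926)
q' = normalize(q + ½dt·q⊗(0,ω)) = (-0.0226, 0.7255, -0.6860, -0.0508)
a = F/m = (-2.0667, 1.0000, 2.2000)
p + v·dt = (1.4880, 0.8080, 1.5040)
new velocity v' = (0.9347, 0.1800, 1.4760)

p' = (1.4880, 0.8080, 1.5040)
q' = (-0.0226, 0.7255, -0.6860, -0.0508)
v' = (0.9347, 0.1800, 1.4760)
ω' = (-0.4880, -1.3090, -0.8640)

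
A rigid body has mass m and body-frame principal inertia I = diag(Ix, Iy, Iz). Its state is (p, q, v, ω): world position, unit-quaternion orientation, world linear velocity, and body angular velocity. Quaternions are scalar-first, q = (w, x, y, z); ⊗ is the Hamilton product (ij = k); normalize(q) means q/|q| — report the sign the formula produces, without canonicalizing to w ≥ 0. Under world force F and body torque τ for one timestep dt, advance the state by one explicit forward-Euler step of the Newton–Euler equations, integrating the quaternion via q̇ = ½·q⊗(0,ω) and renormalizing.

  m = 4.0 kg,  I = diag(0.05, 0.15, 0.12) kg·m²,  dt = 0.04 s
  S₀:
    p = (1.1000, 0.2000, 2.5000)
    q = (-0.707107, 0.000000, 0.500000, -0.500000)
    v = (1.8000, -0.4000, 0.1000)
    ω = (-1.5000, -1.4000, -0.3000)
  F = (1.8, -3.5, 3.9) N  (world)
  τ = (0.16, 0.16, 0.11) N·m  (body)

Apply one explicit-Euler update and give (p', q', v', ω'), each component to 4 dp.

p' = (1.1720, 0.1840, 2.5040)
q' = (-0.6955, 0.0042, 0.5343, -0.4803)
v' = (1.8180, -0.4350, 0.1390)
ω' = (-1.3619, -1.3489, -0.3333)

p + v·dt = (1.1720, 0.1840, 2.5040)
v' = v + a·dt = (1.8180, -0.4350, 0.1390)
angular accel α = (3.4520, 1.2767, -0.8333)
ω + α·dt = (-1.3619, -1.3489, -0.3333)
2q̇ = q⊗(0,ω) = (0.5500000, 0.2106605, 1.7399498, 0.9621321)
q + ½dt·q⊗(0,ω), renormalized = (-0.6955, 0.0042, 0.5343, -0.4803)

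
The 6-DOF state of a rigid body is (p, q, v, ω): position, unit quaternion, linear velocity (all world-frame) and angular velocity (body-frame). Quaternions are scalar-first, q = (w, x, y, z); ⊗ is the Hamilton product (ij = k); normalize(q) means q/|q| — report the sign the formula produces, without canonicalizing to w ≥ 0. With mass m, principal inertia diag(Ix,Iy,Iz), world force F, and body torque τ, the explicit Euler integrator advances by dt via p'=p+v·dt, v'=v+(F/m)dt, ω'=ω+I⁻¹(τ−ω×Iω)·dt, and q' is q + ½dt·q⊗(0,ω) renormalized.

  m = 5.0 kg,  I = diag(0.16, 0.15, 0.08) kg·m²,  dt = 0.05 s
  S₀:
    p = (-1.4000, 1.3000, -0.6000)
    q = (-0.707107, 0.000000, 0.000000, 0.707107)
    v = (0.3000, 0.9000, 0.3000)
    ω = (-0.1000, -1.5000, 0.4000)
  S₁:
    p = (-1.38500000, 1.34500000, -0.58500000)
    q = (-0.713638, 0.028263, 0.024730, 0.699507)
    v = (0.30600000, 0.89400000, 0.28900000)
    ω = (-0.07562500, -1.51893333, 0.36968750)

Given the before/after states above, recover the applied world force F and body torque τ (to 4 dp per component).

F = (0.6000, -0.6000, -1.1000)
τ = (0.1200, -0.0600, -0.0500)

velocity change Δv = (0.00600000, -0.00600000, -0.01100000)
F = m·Δv/dt = (0.6000, -0.6000, -1.1000)
rate change Δω = (0.02437500, -0.01893333, -0.03031250)
applied torque τ = (0.1200, -0.0600, -0.0500)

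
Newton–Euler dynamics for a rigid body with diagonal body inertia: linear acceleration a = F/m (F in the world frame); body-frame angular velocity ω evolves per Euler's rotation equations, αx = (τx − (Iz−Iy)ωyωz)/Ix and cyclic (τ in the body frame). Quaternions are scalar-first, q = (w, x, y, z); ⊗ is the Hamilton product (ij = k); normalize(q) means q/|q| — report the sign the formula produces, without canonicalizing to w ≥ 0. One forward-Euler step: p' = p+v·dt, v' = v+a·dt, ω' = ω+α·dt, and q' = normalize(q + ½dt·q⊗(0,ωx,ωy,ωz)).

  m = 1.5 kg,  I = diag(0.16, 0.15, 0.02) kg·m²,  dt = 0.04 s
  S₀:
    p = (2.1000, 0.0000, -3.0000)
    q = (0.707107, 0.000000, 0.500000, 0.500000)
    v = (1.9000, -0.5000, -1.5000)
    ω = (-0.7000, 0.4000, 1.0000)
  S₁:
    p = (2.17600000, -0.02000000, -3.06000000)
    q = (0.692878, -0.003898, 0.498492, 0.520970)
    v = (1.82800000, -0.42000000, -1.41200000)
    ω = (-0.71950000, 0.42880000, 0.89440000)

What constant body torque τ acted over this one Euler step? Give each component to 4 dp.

τ = (-0.1300, 0.0100, -0.0500)

ω₁ − ω₀ = (-0.01950000, 0.02880000, -0.10560000)
applied torque τ = (-0.1300, 0.0100, -0.0500)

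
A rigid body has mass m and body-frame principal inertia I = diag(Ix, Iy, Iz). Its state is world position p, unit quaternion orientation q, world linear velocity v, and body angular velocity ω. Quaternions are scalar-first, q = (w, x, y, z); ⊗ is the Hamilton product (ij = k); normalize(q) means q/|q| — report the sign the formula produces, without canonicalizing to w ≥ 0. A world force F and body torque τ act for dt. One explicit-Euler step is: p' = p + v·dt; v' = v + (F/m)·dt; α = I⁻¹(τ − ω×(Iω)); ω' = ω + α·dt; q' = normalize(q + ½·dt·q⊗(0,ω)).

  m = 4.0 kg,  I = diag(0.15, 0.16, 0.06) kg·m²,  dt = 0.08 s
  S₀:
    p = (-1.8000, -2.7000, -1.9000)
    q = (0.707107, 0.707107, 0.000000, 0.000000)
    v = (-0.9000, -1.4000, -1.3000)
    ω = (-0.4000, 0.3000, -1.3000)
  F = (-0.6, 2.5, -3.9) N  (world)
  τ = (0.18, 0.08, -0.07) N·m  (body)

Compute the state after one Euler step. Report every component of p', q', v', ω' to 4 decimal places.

p' = (-1.8720, -2.8120, -2.0040)
q' = (0.7173, 0.6947, 0.0452, -0.0282)
v' = (-0.9120, -1.3500, -1.3780)
ω' = (-0.3248, 0.3166, -1.3917)

p + v·dt = (-1.8720, -2.8120, -2.0040)
v' = v + a·dt = (-0.9120, -1.3500, -1.3780)
precession coupling ω×(Iω) = (0.0390, 0.0468, -0.0012)
angular accel α = (0.9400, 0.2075, -1.1467)
ω + α·dt = (-0.3248, 0.3166, -1.3917)
q⊗(0,ω) = (0.2828428, -0.2828428, 1.1313712, -0.7071070)
q' = normalize(q + ½dt·q⊗(0,ω)) = (0.7173, 0.6947, 0.0452, -0.0282)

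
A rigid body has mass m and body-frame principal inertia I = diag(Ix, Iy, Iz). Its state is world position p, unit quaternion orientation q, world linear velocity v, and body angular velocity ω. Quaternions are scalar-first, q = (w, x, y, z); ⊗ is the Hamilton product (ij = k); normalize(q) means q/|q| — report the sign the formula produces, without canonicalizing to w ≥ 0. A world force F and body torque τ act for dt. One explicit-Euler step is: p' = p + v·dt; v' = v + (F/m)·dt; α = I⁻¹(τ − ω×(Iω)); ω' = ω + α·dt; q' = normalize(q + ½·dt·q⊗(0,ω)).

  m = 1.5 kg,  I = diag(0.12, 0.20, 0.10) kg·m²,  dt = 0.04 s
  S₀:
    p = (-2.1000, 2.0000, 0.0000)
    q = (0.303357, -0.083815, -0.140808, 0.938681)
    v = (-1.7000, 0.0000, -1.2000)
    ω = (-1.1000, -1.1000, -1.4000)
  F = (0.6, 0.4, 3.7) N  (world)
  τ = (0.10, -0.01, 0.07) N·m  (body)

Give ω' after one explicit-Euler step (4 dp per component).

gyro term ω×Iω = (-0.1540, 0.0308, 0.0968)
(τ − ω×Iω)/I = (2.1167, -0.2040, -0.2680)
new body rate ω' = (-1.0153, -1.1082, -1.4107)

ω' = (-1.0153, -1.1082, -1.4107)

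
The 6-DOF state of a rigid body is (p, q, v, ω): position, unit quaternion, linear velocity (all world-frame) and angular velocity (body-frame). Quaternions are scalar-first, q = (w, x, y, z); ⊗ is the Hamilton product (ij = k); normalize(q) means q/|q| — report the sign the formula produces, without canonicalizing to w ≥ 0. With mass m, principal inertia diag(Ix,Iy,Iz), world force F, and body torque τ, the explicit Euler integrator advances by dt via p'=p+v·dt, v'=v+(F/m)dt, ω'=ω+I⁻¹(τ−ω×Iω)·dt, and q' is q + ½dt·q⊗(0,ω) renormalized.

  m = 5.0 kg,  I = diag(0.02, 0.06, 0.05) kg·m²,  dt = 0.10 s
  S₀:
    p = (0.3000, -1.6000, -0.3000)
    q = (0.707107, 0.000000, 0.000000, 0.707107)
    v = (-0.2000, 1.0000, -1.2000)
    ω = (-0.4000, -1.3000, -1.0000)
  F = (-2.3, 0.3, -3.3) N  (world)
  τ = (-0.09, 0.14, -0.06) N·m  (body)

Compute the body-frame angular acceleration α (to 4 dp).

α = (-3.8500, 2.5333, -1.6160)

ω×(Iω) gyroscopic = (-0.0130, -0.0120, 0.0208)
α = I⁻¹(τ − ω×Iω) = (-3.8500, 2.5333, -1.6160)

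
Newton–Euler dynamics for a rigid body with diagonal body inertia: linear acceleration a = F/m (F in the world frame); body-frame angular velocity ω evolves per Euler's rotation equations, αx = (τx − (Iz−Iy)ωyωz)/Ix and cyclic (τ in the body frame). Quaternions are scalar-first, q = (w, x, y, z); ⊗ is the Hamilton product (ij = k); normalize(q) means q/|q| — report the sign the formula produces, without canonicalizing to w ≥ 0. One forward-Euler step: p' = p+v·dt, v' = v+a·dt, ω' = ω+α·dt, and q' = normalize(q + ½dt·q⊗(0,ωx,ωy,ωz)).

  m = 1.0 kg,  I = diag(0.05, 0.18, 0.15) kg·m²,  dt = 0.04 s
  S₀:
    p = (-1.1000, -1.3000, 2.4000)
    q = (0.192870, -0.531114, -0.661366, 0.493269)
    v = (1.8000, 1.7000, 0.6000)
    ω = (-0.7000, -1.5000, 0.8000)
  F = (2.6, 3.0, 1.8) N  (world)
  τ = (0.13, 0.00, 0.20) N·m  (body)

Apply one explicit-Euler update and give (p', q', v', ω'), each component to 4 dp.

a = (2.6000, 3.0000, 1.8000)
new position p' = (-1.0280, -1.2320, 2.4240)
v' = v + a·dt = (1.9040, 1.8200, 0.6720)
angular accel α = (1.8800, -0.3111, 0.4233)
new body rate ω' = (-0.6248, -1.5124, 0.8169)
2q̇ = q⊗(0,ω) = (-1.7584440, 0.0758017, -0.2097021, 0.4880108)
q' = normalize(q + ½dt·q⊗(0,ω)) = (0.1576, -0.5292, -0.6651, 0.5027)

p' = (-1.0280, -1.2320, 2.4240)
q' = (0.1576, -0.5292, -0.6651, 0.5027)
v' = (1.9040, 1.8200, 0.6720)
ω' = (-0.6248, -1.5124, 0.8169)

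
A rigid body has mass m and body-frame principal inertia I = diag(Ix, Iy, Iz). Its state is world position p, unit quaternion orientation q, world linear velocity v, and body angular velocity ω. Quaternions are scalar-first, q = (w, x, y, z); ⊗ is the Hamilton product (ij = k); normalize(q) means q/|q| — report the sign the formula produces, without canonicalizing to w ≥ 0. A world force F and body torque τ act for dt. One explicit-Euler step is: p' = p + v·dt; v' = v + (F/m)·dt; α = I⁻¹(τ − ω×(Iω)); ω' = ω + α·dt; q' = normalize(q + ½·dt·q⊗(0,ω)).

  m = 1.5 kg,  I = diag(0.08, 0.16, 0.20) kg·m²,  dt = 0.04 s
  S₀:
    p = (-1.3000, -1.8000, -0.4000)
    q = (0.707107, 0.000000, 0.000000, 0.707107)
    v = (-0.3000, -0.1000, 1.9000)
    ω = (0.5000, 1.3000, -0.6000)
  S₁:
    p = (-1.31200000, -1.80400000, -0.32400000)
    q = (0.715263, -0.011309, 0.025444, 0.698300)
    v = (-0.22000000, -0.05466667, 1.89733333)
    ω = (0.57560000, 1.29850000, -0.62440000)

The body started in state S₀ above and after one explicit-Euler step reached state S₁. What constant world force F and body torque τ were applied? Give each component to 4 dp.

Δω = ω₁−ω₀ = (0.07560000, -0.00150000, -0.02440000)
applied torque τ = (0.1200, 0.0300, -0.0700)
v₁ − v₀ = (0.08000000, 0.04533333, -0.00266667)
F = m·Δv/dt = (3.0000, 1.7000, -0.1000)

F = (3.0000, 1.7000, -0.1000)
τ = (0.1200, 0.0300, -0.0700)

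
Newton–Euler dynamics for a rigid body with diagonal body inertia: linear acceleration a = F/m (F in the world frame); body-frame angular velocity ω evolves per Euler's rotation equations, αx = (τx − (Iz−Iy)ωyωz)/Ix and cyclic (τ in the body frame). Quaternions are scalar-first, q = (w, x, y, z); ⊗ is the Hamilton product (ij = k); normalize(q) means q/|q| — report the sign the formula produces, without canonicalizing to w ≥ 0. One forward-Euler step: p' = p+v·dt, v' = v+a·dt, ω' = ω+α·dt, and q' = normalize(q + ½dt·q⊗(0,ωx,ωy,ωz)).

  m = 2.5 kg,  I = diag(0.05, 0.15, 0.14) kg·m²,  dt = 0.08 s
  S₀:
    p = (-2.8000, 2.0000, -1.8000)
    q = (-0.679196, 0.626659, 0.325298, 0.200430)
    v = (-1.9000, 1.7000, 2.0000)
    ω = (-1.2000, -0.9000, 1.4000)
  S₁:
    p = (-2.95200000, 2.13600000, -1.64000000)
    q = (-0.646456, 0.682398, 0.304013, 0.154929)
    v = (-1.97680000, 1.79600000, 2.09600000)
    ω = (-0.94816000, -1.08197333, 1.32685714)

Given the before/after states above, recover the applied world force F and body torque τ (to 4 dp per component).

Δω = ω₁−ω₀ = (0.25184000, -0.18197333, -0.07314286)
precession coupling = (0.0126, 0.1512, 0.1080)
applied torque τ = (0.1700, -0.1900, -0.0200)
velocity change Δv = (-0.07680000, 0.09600000, 0.09600000)
m·(v₁−v₀)/dt = (-2.4000, 3.0000, 3.0000)

F = (-2.4000, 3.0000, 3.0000)
τ = (0.1700, -0.1900, -0.0200)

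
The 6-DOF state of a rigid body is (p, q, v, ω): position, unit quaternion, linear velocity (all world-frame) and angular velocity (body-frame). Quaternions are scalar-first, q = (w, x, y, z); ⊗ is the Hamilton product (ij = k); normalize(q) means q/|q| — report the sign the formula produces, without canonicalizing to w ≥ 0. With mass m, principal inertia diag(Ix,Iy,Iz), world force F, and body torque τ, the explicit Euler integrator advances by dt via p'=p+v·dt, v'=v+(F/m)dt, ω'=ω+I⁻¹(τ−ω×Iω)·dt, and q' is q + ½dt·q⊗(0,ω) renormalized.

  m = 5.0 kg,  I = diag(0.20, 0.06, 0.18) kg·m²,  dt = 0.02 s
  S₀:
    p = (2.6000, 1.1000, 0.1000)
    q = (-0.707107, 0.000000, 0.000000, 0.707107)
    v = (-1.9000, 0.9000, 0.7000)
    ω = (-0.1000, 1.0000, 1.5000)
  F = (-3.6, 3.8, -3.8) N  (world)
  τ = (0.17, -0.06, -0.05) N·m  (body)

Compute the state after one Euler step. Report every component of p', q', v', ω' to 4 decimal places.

p' = (2.5620, 1.1180, 0.1140)
q' = (-0.7176, -0.0064, -0.0078, 0.6964)
v' = (-1.9144, 0.9152, 0.6848)
ω' = (-0.1010, 0.9810, 1.4929)

α = I⁻¹(τ − ω×Iω) = (-0.0500, -0.9500, -0.3556)
new body rate ω' = (-0.1010, 0.9810, 1.4929)
Hamilton product q⊗(0,ω) = (-1.0606605, -0.6363963, -0.7778177, -1.0606605)
q' = normalize(q + ½dt·q⊗(0,ω)) = (-0.7176, -0.0064, -0.0078, 0.6964)
a = (-0.7200, 0.7600, -0.7600)
p' = p + v·dt = (2.5620, 1.1180, 0.1140)
v' = v + a·dt = (-1.9144, 0.9152, 0.6848)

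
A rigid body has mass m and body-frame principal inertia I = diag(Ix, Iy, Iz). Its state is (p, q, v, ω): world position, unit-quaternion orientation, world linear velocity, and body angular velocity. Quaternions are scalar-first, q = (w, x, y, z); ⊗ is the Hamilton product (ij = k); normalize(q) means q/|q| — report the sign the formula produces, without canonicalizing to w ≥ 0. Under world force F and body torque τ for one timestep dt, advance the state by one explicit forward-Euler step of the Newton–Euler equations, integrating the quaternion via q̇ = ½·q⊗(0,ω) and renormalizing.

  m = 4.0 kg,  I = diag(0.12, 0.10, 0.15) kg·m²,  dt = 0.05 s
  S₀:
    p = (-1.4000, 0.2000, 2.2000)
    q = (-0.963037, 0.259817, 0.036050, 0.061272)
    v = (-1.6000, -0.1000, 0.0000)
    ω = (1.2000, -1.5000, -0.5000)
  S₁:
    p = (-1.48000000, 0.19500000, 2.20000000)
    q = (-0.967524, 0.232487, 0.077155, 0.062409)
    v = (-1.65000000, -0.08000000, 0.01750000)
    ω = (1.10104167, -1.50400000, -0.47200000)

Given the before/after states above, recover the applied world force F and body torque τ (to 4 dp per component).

F = (-4.0000, 1.6000, 1.4000)
τ = (-0.2000, 0.0100, 0.1200)

velocity change Δv = (-0.05000000, 0.02000000, 0.01750000)
m·(v₁−v₀)/dt = (-4.0000, 1.6000, 1.4000)
rate change Δω = (-0.09895833, -0.00400000, 0.02800000)
ω₀×(Iω₀) = (0.0375, 0.0180, 0.0360)
τ = I·(Δω/dt) + ω₀×(Iω₀) = (-0.2000, 0.0100, 0.1200)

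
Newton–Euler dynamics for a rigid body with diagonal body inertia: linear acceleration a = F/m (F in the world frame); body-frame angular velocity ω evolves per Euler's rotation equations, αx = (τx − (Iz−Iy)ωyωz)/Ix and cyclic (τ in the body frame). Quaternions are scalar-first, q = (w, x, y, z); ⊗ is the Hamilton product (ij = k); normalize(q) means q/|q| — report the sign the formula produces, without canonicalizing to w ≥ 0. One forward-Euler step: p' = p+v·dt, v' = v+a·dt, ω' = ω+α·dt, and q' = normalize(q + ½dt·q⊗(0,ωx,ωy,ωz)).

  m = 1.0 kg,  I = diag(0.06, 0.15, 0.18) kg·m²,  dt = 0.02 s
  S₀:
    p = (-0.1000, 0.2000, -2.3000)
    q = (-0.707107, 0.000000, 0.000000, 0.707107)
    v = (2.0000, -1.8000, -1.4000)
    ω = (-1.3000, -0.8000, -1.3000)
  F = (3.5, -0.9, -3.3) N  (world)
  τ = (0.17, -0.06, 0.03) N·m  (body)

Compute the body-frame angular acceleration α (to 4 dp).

α = (2.3133, 0.9520, -0.3533)

ω×(Iω) gyroscopic = (0.0312, -0.2028, 0.0936)
angular accel α = (2.3133, 0.9520, -0.3533)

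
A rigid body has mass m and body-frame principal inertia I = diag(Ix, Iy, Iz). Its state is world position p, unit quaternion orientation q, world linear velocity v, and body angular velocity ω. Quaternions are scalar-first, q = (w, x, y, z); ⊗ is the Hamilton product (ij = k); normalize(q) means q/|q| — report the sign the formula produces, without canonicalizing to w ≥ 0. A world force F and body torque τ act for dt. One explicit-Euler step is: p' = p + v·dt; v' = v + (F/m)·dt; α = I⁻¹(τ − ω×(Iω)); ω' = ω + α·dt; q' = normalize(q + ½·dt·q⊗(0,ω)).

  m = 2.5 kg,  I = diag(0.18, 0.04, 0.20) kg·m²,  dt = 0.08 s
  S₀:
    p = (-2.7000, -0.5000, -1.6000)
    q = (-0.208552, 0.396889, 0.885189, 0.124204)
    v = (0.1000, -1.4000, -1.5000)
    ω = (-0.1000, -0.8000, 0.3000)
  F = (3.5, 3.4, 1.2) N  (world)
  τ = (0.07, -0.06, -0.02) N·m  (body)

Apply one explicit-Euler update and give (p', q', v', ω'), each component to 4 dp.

p' = (-2.6920, -0.6120, -1.7200)
q' = (-0.1800, 0.4121, 0.8861, 0.1125)
v' = (0.2120, -1.2912, -1.4616)
ω' = (-0.0518, -0.9212, 0.2965)

p + v·dt = (-2.6920, -0.6120, -1.7200)
new velocity v' = (0.2120, -1.2912, -1.4616)
angular accel α = (0.6022, -1.5150, -0.0440)
new body rate ω' = (-0.0518, -0.9212, 0.2965)
q⊗(0,ω) = (0.7105789, 0.3857751, 0.0353545, -0.2915579)
q + ½dt·q⊗(0,ω), renormalized = (-0.1800, 0.4121, 0.8861, 0.1125)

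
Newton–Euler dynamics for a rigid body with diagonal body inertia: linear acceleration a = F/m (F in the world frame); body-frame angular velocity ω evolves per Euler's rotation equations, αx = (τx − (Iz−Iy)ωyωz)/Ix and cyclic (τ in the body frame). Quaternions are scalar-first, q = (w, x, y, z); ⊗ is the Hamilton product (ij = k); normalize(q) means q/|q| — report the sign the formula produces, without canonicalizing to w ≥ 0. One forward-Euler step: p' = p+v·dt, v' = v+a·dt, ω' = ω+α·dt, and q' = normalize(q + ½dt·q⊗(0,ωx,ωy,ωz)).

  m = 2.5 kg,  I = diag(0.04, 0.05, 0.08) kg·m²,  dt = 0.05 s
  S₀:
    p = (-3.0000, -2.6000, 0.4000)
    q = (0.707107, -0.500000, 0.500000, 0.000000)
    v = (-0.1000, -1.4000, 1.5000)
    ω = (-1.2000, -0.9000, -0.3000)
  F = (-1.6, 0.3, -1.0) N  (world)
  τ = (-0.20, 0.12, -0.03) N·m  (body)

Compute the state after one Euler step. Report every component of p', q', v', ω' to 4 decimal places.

ω×(Iω) gyroscopic = (0.0081, -0.0144, 0.0108)
angular accel α = (-5.2025, 2.6880, -0.5100)
new body rate ω' = (-1.4601, -0.7656, -0.3255)
q⊗(0,ω) = (-0.1500000, -0.9985284, -0.7863963, 0.8378679)
q' = normalize(q + ½dt·q⊗(0,ω)) = (0.7028, -0.5246, 0.4800, 0.0209)
a = F/m = (-0.6400, 0.1200, -0.4000)
p + v·dt = (-3.0050, -2.6700, 0.4750)
v + (F/m)dt = (-0.1320, -1.3940, 1.4800)

p' = (-3.0050, -2.6700, 0.4750)
q' = (0.7028, -0.5246, 0.4800, 0.0209)
v' = (-0.1320, -1.3940, 1.4800)
ω' = (-1.4601, -0.7656, -0.3255)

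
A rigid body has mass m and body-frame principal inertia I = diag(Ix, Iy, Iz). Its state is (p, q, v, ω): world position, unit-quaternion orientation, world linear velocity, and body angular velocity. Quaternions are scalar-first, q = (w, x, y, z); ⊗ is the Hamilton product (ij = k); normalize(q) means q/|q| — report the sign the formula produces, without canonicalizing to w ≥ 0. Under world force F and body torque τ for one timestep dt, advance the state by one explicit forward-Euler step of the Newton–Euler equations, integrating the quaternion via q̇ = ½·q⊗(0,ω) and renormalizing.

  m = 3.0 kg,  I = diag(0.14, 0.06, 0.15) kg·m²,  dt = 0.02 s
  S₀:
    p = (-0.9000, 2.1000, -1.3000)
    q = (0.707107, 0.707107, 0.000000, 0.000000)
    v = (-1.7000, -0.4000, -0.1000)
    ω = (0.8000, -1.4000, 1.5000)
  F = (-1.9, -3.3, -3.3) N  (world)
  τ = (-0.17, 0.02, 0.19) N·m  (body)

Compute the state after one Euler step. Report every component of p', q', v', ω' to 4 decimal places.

p' = (-0.9340, 2.0920, -1.3020)
q' = (0.7013, 0.7126, -0.0205, 0.0007)
v' = (-1.7127, -0.4220, -0.1220)
ω' = (0.8027, -1.3893, 1.5134)

α = I⁻¹(τ − ω×Iω) = (0.1357, 0.5333, 0.6693)
ω' = ω + α·dt = (0.8027, -1.3893, 1.5134)
Hamilton product q⊗(0,ω) = (-0.5656856, 0.5656856, -2.0506103, 0.0707107)
q' = normalize(q + ½dt·q⊗(0,ω)) = (0.7013, 0.7126, -0.0205, 0.0007)
p' = p + v·dt = (-0.9340, 2.0920, -1.3020)
new velocity v' = (-1.7127, -0.4220, -0.1220)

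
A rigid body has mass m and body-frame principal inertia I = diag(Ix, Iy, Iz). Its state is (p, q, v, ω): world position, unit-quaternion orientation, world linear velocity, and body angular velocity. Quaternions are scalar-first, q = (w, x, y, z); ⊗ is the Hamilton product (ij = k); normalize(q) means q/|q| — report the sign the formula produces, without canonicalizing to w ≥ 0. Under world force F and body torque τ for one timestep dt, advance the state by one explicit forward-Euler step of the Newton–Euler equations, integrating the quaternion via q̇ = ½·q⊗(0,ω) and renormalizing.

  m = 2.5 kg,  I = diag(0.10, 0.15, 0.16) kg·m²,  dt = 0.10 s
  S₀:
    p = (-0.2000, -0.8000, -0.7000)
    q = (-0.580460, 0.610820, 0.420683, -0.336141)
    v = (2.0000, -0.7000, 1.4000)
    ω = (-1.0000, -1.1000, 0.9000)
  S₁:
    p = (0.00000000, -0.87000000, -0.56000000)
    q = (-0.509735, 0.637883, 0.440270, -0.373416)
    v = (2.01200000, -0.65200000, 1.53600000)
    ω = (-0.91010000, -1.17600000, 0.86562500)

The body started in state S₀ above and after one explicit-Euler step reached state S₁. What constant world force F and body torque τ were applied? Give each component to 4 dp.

Δv = v₁−v₀ = (0.01200000, 0.04800000, 0.13600000)
m·(v₁−v₀)/dt = (0.3000, 1.2000, 3.4000)
rate change Δω = (0.08990000, -0.07600000, -0.03437500)
ω₀×(Iω₀) = (-0.0099, 0.0540, 0.0550)
applied torque τ = (0.0800, -0.0600, 0.0000)

F = (0.3000, 1.2000, 3.4000)
τ = (0.0800, -0.0600, 0.0000)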